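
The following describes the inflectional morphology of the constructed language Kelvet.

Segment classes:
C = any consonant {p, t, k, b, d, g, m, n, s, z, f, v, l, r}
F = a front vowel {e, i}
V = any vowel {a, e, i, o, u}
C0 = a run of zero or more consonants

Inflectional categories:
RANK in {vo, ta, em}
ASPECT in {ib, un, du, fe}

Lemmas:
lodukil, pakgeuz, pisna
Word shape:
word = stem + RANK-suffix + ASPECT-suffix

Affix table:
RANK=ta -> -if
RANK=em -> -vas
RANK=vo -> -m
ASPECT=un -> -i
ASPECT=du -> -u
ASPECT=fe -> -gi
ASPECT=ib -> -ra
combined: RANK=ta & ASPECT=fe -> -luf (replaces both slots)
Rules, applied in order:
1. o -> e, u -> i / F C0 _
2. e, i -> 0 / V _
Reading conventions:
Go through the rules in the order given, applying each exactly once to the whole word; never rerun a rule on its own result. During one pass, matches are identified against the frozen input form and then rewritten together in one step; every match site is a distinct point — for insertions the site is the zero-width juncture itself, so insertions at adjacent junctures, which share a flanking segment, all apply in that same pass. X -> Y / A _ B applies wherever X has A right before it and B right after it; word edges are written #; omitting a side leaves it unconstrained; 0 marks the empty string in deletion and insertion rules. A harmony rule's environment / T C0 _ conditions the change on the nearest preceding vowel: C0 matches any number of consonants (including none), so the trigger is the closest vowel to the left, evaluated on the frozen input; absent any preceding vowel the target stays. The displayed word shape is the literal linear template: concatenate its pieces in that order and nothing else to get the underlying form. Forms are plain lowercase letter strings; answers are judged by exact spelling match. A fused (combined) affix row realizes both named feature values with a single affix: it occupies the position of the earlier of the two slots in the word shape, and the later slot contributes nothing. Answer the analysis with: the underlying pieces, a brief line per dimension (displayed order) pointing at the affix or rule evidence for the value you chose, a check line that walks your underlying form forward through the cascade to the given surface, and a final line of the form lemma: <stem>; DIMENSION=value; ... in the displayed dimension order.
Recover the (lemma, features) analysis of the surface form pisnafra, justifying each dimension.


underlying: pisna-if-ra
RANK=ta - signalled by the affix -if
ASPECT=ib - signalled by the affix -ra
check: pisnaifra -> pisnaifra -> pisnafra
lemma: pisna; RANK=ta; ASPECT=ib


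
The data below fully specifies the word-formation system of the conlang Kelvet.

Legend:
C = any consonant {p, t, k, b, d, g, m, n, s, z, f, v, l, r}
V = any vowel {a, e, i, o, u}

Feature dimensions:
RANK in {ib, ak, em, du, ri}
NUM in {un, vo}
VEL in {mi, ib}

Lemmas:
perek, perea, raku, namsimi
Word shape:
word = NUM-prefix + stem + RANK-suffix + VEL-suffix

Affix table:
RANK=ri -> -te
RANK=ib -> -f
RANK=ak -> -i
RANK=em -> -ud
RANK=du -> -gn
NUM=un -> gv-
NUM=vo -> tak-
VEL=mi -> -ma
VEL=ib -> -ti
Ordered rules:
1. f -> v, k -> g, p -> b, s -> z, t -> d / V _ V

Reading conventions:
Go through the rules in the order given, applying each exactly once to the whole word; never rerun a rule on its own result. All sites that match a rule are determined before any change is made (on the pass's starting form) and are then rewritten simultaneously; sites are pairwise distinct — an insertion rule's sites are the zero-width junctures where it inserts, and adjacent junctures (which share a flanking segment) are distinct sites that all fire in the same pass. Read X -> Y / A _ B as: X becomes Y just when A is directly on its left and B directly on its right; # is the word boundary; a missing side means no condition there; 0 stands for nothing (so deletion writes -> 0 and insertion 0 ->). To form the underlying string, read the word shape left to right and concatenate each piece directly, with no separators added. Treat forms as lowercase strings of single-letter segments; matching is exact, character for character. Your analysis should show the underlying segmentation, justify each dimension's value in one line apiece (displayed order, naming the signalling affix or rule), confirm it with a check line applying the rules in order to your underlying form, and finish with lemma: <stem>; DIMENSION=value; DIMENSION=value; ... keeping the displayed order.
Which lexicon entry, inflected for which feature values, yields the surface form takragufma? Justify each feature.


underlying: tak-raku-f-ma
RANK=ib - signalled by the affix -f
NUM=vo - signalled by the affix tak-
VEL=mi - signalled by the affix -ma
check: takrakufma -> takragufma
lemma: raku; RANK=ib; NUM=vo; VEL=mi


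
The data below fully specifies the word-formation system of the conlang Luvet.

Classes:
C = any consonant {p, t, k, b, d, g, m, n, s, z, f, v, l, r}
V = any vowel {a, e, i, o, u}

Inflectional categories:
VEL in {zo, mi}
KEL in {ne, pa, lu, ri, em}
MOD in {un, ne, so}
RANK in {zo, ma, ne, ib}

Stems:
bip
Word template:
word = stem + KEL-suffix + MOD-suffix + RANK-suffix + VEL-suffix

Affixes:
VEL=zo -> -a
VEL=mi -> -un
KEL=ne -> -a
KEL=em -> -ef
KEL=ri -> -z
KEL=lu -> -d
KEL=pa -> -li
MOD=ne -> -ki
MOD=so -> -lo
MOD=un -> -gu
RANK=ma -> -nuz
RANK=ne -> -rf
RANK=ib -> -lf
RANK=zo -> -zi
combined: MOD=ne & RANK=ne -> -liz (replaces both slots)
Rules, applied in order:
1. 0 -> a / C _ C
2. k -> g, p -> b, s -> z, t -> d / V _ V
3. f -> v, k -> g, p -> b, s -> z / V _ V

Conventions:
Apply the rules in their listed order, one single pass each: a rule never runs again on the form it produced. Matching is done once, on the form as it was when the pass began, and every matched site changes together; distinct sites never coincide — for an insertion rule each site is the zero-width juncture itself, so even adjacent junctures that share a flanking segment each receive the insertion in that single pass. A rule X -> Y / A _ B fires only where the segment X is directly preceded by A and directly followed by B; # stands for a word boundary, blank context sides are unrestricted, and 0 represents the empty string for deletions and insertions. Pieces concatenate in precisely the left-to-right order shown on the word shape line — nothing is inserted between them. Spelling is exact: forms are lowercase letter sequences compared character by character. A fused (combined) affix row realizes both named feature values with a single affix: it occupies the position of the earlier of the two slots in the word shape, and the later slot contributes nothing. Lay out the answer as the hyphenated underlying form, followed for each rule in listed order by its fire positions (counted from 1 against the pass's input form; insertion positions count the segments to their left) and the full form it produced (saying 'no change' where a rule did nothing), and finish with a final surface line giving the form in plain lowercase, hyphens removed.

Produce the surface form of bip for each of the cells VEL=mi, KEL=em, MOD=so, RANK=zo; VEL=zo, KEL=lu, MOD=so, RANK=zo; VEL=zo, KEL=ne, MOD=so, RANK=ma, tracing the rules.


cell VEL=mi, KEL=em, MOD=so, RANK=zo:
underlying: bip-ef-lo-zi-un
1. 0 -> a / C _ C: inserts after position(s) 5: bipefaloziun
2. k -> g, p -> b, s -> z, t -> d / V _ V: fires at position(s) 3: bibefaloziun
3. f -> v, k -> g, p -> b, s -> z / V _ V: fires at position(s) 5: bibevaloziun
surface: bibevaloziun

cell VEL=zo, KEL=lu, MOD=so, RANK=zo:
underlying: bip-d-lo-zi-a
1. 0 -> a / C _ C: inserts after position(s) 3, 4: bipadalozia
2. k -> g, p -> b, s -> z, t -> d / V _ V: fires at position(s) 3: bibadalozia
3. f -> v, k -> g, p -> b, s -> z / V _ V: no change
surface: bibadalozia

cell VEL=zo, KEL=ne, MOD=so, RANK=ma:
underlying: bip-a-lo-nuz-a
1. 0 -> a / C _ C: no change
2. k -> g, p -> b, s -> z, t -> d / V _ V: fires at position(s) 3: bibalonuza
3. f -> v, k -> g, p -> b, s -> z / V _ V: no change
surface: bibalonuza


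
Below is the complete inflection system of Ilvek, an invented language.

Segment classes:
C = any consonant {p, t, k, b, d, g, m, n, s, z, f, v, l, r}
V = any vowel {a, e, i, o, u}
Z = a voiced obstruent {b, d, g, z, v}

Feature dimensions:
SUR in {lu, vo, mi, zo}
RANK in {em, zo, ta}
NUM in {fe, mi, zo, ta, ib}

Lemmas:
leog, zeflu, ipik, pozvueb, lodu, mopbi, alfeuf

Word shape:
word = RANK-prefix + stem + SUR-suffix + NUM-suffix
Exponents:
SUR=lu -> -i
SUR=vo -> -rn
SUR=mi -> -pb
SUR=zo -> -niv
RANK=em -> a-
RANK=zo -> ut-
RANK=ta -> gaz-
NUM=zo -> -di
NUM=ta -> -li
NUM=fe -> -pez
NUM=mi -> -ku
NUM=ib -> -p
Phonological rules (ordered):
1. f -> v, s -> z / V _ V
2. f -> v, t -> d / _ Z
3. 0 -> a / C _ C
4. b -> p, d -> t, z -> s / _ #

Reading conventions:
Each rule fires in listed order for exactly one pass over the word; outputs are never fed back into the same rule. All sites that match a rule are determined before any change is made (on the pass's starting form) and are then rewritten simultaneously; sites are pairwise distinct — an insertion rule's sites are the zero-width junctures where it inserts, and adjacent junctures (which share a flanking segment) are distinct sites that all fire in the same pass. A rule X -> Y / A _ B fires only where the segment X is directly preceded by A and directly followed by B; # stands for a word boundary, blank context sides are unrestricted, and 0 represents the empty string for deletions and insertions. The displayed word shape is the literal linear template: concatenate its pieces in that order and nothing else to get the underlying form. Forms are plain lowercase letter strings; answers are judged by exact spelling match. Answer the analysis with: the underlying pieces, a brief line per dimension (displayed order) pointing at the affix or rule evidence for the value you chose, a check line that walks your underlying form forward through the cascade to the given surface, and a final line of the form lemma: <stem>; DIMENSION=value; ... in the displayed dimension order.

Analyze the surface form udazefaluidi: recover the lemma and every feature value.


underlying: ut-zeflu-i-di
SUR=lu - signalled by the affix -i
RANK=zo - signalled by the affix ut-
NUM=zo - signalled by the affix -di
check: utzefluidi -> utzefluidi -> udzefluidi -> udazefaluidi -> udazefaluidi
lemma: zeflu; SUR=lu; RANK=zo; NUM=zo


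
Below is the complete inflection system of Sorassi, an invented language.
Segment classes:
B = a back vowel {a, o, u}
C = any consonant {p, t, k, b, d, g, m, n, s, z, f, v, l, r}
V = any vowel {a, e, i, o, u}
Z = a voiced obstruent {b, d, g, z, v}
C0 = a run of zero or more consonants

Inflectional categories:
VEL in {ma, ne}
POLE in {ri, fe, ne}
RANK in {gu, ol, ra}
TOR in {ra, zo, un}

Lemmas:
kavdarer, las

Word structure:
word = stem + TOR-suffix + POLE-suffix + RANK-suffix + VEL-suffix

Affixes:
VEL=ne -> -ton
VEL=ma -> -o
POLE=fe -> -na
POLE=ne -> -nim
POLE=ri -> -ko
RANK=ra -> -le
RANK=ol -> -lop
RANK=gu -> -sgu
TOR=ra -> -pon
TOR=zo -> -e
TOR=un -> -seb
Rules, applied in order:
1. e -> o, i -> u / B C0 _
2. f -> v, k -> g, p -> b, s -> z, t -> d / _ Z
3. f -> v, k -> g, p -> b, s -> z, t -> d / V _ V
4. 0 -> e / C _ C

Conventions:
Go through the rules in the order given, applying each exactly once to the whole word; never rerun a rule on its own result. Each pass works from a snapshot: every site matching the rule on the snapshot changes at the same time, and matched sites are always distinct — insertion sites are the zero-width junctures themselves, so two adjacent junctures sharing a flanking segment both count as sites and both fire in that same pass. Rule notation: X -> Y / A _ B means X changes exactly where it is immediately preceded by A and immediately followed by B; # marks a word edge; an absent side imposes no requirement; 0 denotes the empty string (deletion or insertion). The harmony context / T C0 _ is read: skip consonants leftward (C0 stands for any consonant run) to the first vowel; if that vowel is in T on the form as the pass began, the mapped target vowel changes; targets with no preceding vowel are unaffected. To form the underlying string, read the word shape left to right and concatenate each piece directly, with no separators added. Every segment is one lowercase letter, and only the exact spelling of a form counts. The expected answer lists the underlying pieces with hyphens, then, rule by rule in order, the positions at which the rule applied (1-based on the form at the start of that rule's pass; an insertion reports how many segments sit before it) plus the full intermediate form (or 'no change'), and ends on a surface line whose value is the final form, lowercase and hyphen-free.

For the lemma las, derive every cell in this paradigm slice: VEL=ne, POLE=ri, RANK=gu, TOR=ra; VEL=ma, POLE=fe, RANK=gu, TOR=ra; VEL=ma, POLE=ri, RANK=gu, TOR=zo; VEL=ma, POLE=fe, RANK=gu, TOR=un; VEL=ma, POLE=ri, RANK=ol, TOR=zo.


cell VEL=ne, POLE=ri, RANK=gu, TOR=ra:
underlying: las-pon-ko-sgu-ton
1. e -> o, i -> u / B C0 _: no change
2. f -> v, k -> g, p -> b, s -> z, t -> d / _ Z: fires at position(s) 9: lasponkozguton
3. f -> v, k -> g, p -> b, s -> z, t -> d / V _ V: fires at position(s) 12: lasponkozgudon
4. 0 -> e / C _ C: inserts after position(s) 3, 6, 9: laseponekozegudon
surface: laseponekozegudon

cell VEL=ma, POLE=fe, RANK=gu, TOR=ra:
underlying: las-pon-na-sgu-o
1. e -> o, i -> u / B C0 _: no change
2. f -> v, k -> g, p -> b, s -> z, t -> d / _ Z: fires at position(s) 9: lasponnazguo
3. f -> v, k -> g, p -> b, s -> z, t -> d / V _ V: no change
4. 0 -> e / C _ C: inserts after position(s) 3, 6, 9: laseponenazeguo
surface: laseponenazeguo

cell VEL=ma, POLE=ri, RANK=gu, TOR=zo:
underlying: las-e-ko-sgu-o
1. e -> o, i -> u / B C0 _: fires at position(s) 4: lasokosguo
2. f -> v, k -> g, p -> b, s -> z, t -> d / _ Z: fires at position(s) 7: lasokozguo
3. f -> v, k -> g, p -> b, s -> z, t -> d / V _ V: fires at position(s) 3, 5: lazogozguo
4. 0 -> e / C _ C: inserts after position(s) 7: lazogozeguo
surface: lazogozeguo

cell VEL=ma, POLE=fe, RANK=gu, TOR=un:
underlying: las-seb-na-sgu-o
1. e -> o, i -> u / B C0 _: fires at position(s) 5: lassobnasguo
2. f -> v, k -> g, p -> b, s -> z, t -> d / _ Z: fires at position(s) 9: lassobnazguo
3. f -> v, k -> g, p -> b, s -> z, t -> d / V _ V: no change
4. 0 -> e / C _ C: inserts after position(s) 3, 6, 9: lasesobenazeguo
surface: lasesobenazeguo

cell VEL=ma, POLE=ri, RANK=ol, TOR=zo:
underlying: las-e-ko-lop-o
1. e -> o, i -> u / B C0 _: fires at position(s) 4: lasokolopo
2. f -> v, k -> g, p -> b, s -> z, t -> d / _ Z: no change
3. f -> v, k -> g, p -> b, s -> z, t -> d / V _ V: fires at position(s) 3, 5, 9: lazogolobo
4. 0 -> e / C _ C: no change
surface: lazogolobo


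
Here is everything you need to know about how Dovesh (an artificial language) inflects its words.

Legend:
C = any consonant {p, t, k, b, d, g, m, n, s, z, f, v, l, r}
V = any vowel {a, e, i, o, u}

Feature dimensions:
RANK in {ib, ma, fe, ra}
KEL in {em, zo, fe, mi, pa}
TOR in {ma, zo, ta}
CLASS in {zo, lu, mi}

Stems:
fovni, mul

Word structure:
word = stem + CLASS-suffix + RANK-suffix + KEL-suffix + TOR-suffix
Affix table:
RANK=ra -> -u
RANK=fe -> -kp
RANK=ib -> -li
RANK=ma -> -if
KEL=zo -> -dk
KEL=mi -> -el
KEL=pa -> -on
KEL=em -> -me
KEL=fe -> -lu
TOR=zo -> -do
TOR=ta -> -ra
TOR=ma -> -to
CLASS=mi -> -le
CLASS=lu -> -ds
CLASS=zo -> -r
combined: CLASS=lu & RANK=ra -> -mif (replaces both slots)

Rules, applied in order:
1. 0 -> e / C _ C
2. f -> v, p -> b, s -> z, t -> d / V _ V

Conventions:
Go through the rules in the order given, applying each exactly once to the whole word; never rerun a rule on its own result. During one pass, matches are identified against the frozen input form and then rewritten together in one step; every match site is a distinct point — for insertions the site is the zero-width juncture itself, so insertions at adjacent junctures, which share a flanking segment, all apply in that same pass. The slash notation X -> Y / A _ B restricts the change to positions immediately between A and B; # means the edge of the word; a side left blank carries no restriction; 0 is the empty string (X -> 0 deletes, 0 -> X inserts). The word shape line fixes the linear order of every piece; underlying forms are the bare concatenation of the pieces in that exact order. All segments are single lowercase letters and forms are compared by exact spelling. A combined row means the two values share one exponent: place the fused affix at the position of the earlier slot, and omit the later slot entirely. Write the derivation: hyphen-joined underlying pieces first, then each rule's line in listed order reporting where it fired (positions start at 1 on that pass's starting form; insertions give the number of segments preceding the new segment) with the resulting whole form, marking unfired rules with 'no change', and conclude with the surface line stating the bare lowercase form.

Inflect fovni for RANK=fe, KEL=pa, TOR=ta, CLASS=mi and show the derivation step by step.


underlying: fovni-le-kp-on-ra
1. 0 -> e / C _ C: inserts after position(s) 3, 8, 11: fovenilekeponera
2. f -> v, p -> b, s -> z, t -> d / V _ V: fires at position(s) 11: fovenilekebonera
surface: fovenilekebonera


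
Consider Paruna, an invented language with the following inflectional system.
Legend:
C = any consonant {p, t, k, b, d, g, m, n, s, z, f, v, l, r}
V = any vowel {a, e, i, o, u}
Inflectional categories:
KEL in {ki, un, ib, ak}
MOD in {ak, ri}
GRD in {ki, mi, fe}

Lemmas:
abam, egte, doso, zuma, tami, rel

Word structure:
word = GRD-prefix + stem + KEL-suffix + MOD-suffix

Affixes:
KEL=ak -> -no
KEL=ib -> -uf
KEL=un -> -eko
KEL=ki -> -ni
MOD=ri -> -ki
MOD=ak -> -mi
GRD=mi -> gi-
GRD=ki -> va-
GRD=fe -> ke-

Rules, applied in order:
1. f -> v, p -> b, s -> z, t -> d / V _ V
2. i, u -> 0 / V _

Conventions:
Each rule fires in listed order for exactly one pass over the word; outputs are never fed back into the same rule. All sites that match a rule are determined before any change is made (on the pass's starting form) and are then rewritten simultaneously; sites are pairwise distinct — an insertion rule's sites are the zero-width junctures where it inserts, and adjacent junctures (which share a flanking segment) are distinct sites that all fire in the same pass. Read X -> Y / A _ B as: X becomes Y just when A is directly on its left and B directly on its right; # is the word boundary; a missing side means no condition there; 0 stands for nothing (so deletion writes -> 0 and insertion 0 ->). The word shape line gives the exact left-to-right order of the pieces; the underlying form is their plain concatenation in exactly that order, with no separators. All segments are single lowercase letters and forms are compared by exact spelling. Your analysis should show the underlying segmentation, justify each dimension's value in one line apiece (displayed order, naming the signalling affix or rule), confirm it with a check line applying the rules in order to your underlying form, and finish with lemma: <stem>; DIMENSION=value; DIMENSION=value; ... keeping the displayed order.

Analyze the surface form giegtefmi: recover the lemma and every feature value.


underlying: gi-egte-uf-mi
KEL=ib - signalled by the affix -uf
MOD=ak - signalled by the affix -mi
GRD=mi - signalled by the affix gi-
check: giegteufmi -> giegteufmi -> giegtefmi
lemma: egte; KEL=ib; MOD=ak; GRD=mi


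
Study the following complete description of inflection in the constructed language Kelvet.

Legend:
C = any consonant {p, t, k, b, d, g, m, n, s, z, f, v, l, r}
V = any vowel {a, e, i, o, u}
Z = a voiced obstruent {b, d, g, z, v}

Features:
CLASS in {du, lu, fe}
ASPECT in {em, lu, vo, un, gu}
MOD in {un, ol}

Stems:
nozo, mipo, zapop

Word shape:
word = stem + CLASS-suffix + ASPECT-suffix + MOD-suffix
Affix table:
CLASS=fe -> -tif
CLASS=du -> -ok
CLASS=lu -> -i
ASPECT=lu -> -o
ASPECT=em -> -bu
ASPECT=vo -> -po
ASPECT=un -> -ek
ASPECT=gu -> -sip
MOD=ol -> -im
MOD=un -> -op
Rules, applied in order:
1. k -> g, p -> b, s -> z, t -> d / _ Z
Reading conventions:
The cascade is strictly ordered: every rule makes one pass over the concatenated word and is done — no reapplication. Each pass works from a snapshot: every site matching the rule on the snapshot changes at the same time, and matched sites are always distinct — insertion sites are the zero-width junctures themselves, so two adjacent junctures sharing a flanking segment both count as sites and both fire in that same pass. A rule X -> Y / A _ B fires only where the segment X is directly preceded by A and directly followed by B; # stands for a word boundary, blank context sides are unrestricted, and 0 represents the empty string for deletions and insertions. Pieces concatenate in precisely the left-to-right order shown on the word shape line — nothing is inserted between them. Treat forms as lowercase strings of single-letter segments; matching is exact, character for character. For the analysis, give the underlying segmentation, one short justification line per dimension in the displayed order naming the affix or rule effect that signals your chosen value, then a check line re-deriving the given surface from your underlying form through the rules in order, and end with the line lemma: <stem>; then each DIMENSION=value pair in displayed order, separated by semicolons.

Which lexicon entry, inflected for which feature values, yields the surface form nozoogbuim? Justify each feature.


underlying: nozo-ok-bu-im
CLASS=du - signalled by the affix -ok
ASPECT=em - signalled by the affix -bu
MOD=ol - signalled by the affix -im
check: nozookbuim -> nozoogbuim
lemma: nozo; CLASS=du; ASPECT=em; MOD=ol


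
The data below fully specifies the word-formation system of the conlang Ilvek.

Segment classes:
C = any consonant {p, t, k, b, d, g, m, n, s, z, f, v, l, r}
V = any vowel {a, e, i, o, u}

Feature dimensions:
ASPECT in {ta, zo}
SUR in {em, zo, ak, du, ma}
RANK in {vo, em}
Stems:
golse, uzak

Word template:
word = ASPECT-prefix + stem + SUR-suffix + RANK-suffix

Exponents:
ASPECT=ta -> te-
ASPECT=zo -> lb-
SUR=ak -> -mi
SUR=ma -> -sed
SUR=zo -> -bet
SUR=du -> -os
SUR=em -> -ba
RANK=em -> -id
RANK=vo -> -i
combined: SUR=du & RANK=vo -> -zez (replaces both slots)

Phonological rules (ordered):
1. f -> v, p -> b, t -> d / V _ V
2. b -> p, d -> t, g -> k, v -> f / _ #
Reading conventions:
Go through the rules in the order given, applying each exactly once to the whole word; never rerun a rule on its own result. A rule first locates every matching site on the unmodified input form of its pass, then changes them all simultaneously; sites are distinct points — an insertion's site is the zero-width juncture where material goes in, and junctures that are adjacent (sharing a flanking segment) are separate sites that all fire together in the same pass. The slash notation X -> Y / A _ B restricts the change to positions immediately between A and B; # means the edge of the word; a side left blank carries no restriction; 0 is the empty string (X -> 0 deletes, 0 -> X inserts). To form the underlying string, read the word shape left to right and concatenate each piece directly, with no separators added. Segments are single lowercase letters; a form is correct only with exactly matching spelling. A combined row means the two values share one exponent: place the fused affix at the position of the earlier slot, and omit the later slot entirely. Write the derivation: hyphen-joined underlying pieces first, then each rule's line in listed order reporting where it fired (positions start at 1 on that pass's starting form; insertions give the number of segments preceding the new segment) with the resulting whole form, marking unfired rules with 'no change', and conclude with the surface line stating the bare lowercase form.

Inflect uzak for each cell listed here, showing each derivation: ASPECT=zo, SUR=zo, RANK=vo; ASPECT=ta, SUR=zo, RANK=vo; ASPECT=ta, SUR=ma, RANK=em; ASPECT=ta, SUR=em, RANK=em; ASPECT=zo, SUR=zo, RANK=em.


cell ASPECT=zo, SUR=zo, RANK=vo:
underlying: lb-uzak-bet-i
1. f -> v, p -> b, t -> d / V _ V: fires at position(s) 9: lbuzakbedi
2. b -> p, d -> t, g -> k, v -> f / _ #: no change
surface: lbuzakbedi

cell ASPECT=ta, SUR=zo, RANK=vo:
underlying: te-uzak-bet-i
1. f -> v, p -> b, t -> d / V _ V: fires at position(s) 9: teuzakbedi
2. b -> p, d -> t, g -> k, v -> f / _ #: no change
surface: teuzakbedi

cell ASPECT=ta, SUR=ma, RANK=em:
underlying: te-uzak-sed-id
1. f -> v, p -> b, t -> d / V _ V: no change
2. b -> p, d -> t, g -> k, v -> f / _ #: fires at position(s) 11: teuzaksedit
surface: teuzaksedit

cell ASPECT=ta, SUR=em, RANK=em:
underlying: te-uzak-ba-id
1. f -> v, p -> b, t -> d / V _ V: no change
2. b -> p, d -> t, g -> k, v -> f / _ #: fires at position(s) 10: teuzakbait
surface: teuzakbait

cell ASPECT=zo, SUR=zo, RANK=em:
underlying: lb-uzak-bet-id
1. f -> v, p -> b, t -> d / V _ V: fires at position(s) 9: lbuzakbedid
2. b -> p, d -> t, g -> k, v -> f / _ #: fires at position(s) 11: lbuzakbedit
surface: lbuzakbedit


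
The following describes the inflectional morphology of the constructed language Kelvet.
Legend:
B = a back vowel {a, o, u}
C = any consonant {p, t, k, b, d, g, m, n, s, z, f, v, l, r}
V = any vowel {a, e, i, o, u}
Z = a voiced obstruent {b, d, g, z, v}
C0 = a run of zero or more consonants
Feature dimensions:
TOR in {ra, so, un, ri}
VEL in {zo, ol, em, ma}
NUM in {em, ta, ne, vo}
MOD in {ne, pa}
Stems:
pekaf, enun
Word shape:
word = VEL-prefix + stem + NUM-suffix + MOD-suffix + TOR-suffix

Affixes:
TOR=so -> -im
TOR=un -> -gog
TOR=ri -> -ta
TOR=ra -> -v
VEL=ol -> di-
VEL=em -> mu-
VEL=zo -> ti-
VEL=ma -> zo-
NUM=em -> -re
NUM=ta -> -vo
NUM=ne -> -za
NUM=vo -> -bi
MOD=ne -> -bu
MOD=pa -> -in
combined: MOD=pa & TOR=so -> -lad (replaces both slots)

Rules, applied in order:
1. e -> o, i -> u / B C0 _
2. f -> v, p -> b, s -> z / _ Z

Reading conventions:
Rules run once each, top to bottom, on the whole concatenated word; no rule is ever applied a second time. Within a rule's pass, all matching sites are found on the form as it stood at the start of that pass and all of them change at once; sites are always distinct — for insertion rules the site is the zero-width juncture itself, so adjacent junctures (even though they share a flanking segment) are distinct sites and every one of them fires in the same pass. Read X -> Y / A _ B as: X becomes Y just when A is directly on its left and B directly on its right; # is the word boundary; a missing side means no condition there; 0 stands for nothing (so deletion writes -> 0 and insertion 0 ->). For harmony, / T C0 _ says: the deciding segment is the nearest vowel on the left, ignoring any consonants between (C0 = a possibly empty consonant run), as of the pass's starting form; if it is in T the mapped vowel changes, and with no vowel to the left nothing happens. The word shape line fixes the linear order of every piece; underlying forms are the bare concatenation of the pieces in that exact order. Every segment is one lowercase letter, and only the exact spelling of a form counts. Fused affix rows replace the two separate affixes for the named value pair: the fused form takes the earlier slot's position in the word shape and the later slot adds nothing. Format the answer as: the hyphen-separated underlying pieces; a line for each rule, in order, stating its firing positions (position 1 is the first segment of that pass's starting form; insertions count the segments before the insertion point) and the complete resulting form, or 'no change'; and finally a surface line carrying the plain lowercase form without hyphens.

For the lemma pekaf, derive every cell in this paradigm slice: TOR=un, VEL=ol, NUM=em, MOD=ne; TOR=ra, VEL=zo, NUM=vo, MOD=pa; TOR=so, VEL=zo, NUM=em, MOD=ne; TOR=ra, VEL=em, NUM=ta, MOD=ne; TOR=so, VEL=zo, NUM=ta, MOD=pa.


cell TOR=un, VEL=ol, NUM=em, MOD=ne:
underlying: di-pekaf-re-bu-gog
1. e -> o, i -> u / B C0 _: fires at position(s) 9: dipekafrobugog
2. f -> v, p -> b, s -> z / _ Z: no change
surface: dipekafrobugog

cell TOR=ra, VEL=zo, NUM=vo, MOD=pa:
underlying: ti-pekaf-bi-in-v
1. e -> o, i -> u / B C0 _: fires at position(s) 9: tipekafbuinv
2. f -> v, p -> b, s -> z / _ Z: fires at position(s) 7: tipekavbuinv
surface: tipekavbuinv

cell TOR=so, VEL=zo, NUM=em, MOD=ne:
underlying: ti-pekaf-re-bu-im
1. e -> o, i -> u / B C0 _: fires at position(s) 9, 12: tipekafrobuum
2. f -> v, p -> b, s -> z / _ Z: no change
surface: tipekafrobuum

cell TOR=ra, VEL=em, NUM=ta, MOD=ne:
underlying: mu-pekaf-vo-bu-v
1. e -> o, i -> u / B C0 _: fires at position(s) 4: mupokafvobuv
2. f -> v, p -> b, s -> z / _ Z: fires at position(s) 7: mupokavvobuv
surface: mupokavvobuv

cell TOR=so, VEL=zo, NUM=ta, MOD=pa:
underlying: ti-pekaf-vo-lad
1. e -> o, i -> u / B C0 _: no change
2. f -> v, p -> b, s -> z / _ Z: fires at position(s) 7: tipekavvolad
surface: tipekavvolad


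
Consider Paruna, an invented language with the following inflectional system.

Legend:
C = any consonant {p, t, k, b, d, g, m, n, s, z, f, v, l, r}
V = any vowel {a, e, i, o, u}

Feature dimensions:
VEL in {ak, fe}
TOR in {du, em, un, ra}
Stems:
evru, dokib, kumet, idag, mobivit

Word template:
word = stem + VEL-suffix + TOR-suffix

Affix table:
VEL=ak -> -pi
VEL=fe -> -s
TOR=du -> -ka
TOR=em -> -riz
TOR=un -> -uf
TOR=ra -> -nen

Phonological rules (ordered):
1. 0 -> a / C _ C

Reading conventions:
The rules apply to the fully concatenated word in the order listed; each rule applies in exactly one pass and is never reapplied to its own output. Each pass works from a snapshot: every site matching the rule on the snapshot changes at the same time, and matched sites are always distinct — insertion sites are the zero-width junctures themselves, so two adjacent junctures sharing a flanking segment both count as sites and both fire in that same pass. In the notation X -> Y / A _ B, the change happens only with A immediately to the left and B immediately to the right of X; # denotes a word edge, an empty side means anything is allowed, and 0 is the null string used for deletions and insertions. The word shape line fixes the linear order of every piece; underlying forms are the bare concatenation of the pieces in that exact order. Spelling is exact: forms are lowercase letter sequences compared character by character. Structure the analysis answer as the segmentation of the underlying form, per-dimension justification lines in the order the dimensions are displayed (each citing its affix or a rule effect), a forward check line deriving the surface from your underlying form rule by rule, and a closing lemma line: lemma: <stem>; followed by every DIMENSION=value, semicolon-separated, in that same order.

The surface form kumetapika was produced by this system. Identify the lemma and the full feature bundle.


underlying: kumet-pi-ka
VEL=ak - signalled by the affix -pi
TOR=du - signalled by the affix -ka
check: kumetpika -> kumetapika
lemma: kumet; VEL=ak; TOR=du


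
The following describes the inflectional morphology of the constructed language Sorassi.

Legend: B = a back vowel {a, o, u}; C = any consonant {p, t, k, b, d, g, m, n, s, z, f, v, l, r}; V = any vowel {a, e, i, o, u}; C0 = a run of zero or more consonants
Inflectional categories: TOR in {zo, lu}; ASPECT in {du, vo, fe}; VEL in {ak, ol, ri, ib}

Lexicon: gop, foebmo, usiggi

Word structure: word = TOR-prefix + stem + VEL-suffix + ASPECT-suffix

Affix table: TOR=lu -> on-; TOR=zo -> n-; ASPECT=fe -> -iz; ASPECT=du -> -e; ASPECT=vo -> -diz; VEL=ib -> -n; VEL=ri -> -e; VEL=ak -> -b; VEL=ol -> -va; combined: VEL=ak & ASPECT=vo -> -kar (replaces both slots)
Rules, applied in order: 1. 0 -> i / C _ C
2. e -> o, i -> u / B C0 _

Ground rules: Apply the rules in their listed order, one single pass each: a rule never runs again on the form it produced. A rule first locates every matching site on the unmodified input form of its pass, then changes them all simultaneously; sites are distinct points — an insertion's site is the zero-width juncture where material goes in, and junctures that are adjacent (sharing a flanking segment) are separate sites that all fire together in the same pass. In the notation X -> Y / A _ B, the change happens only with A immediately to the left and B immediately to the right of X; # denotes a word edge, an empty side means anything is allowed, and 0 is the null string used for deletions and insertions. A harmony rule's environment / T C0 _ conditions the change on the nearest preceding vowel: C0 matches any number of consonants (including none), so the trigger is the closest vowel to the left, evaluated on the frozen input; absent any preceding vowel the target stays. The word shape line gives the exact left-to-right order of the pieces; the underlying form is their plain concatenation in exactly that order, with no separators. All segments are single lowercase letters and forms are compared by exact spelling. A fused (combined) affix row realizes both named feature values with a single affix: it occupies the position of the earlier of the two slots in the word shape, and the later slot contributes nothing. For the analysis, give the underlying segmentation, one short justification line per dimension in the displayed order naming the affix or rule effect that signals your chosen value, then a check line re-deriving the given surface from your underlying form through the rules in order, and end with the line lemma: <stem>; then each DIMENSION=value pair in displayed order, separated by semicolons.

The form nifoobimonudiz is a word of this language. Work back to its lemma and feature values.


underlying: n-foebmo-n-diz
TOR=zo - signalled by the affix n-
ASPECT=vo - signalled by the affix -diz
VEL=ib - signalled by the affix -n
check: nfoebmondiz -> nifoebimonidiz -> nifoobimonudiz
lemma: foebmo; TOR=zo; ASPECT=vo; VEL=ib


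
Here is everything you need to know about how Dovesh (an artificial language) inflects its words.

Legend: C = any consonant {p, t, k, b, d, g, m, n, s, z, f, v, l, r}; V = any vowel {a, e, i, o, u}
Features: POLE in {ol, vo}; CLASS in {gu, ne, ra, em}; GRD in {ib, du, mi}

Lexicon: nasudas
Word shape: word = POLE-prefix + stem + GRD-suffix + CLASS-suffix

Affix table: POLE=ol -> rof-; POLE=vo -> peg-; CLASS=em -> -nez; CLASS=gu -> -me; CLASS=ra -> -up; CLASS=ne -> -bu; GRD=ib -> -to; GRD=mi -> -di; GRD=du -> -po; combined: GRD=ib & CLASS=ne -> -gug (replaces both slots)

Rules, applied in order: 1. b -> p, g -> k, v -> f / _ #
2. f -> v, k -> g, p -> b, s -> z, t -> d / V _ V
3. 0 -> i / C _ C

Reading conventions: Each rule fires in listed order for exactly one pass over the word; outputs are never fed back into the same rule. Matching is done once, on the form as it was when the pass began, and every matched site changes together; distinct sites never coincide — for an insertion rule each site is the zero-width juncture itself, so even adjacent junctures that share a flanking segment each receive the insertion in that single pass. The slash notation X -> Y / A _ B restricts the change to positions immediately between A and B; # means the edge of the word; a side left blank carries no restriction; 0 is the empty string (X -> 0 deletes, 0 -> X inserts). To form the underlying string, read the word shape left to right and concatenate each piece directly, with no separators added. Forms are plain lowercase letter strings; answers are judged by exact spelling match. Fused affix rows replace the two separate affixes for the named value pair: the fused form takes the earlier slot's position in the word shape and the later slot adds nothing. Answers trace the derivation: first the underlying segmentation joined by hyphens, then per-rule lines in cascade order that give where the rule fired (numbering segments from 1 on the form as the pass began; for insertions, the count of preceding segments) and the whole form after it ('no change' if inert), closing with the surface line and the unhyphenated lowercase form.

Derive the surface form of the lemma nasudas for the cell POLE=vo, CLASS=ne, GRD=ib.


underlying: peg-nasudas-gug
1. b -> p, g -> k, v -> f / _ #: fires at position(s) 13: pegnasudasguk
2. f -> v, k -> g, p -> b, s -> z, t -> d / V _ V: fires at position(s) 6: pegnazudasguk
3. 0 -> i / C _ C: inserts after position(s) 3, 10: peginazudasiguk
surface: peginazudasiguk


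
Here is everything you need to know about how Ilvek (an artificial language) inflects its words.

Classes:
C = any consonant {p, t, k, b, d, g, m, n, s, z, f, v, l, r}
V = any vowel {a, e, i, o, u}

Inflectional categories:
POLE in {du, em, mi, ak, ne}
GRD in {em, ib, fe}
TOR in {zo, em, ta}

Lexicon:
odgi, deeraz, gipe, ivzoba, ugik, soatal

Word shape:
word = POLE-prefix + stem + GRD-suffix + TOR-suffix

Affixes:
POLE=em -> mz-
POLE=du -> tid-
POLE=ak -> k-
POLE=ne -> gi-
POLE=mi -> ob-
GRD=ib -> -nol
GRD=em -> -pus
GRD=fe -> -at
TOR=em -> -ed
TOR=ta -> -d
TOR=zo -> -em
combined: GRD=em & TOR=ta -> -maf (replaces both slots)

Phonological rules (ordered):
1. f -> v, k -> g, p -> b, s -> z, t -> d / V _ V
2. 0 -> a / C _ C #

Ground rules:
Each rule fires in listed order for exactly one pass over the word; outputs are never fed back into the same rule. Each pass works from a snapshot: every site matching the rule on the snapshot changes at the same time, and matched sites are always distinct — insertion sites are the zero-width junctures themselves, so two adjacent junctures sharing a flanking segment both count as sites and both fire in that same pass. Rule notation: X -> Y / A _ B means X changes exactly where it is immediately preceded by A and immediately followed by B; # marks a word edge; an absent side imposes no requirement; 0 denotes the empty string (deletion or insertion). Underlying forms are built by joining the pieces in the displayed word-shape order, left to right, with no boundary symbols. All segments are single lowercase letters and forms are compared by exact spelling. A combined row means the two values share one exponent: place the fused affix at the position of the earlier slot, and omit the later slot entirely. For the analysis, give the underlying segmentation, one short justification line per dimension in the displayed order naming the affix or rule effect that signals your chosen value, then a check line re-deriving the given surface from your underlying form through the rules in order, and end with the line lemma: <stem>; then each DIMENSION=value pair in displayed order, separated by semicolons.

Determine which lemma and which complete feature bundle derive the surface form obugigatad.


underlying: ob-ugik-at-d
POLE=mi - signalled by the affix ob-
GRD=fe - signalled by the affix -at
TOR=ta - signalled by the affix -d
check: obugikatd -> obugigatd -> obugigatad
lemma: ugik; POLE=mi; GRD=fe; TOR=ta


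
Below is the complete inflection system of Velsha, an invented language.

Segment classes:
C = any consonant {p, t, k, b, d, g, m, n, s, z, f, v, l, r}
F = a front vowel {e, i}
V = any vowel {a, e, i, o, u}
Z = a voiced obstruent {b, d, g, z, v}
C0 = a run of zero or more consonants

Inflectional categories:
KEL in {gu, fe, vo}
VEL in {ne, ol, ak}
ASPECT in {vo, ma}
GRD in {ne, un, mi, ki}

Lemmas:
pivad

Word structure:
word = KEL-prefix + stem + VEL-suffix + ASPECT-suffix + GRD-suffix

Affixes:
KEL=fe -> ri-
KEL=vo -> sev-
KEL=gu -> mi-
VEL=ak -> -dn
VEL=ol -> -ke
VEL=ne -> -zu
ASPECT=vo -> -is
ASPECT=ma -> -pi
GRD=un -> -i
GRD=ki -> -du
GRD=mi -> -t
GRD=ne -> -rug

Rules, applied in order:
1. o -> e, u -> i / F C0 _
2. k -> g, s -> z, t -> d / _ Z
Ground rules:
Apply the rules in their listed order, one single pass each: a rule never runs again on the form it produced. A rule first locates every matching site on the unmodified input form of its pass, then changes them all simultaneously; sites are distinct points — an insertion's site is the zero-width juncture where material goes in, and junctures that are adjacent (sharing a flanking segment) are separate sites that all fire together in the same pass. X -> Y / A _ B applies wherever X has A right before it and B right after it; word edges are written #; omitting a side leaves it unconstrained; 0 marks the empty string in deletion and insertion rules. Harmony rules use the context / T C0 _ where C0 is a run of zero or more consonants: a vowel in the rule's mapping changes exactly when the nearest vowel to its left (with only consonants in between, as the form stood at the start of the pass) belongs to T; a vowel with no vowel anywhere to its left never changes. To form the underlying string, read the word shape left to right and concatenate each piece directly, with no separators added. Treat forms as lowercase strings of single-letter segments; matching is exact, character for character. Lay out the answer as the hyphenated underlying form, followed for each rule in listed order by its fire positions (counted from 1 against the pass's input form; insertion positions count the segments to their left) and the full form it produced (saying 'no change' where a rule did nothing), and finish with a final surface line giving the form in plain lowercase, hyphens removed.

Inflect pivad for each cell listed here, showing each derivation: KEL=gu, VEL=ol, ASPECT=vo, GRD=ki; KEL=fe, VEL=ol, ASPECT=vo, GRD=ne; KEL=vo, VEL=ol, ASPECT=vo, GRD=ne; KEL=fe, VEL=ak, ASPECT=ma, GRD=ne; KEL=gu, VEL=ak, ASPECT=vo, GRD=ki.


cell KEL=gu, VEL=ol, ASPECT=vo, GRD=ki:
underlying: mi-pivad-ke-is-du
1. o -> e, u -> i / F C0 _: fires at position(s) 13: mipivadkeisdi
2. k -> g, s -> z, t -> d / _ Z: fires at position(s) 11: mipivadkeizdi
surface: mipivadkeizdi

cell KEL=fe, VEL=ol, ASPECT=vo, GRD=ne:
underlying: ri-pivad-ke-is-rug
1. o -> e, u -> i / F C0 _: fires at position(s) 13: ripivadkeisrig
2. k -> g, s -> z, t -> d / _ Z: no change
surface: ripivadkeisrig

cell KEL=vo, VEL=ol, ASPECT=vo, GRD=ne:
underlying: sev-pivad-ke-is-rug
1. o -> e, u -> i / F C0 _: fires at position(s) 14: sevpivadkeisrig
2. k -> g, s -> z, t -> d / _ Z: no change
surface: sevpivadkeisrig

cell KEL=fe, VEL=ak, ASPECT=ma, GRD=ne:
underlying: ri-pivad-dn-pi-rug
1. o -> e, u -> i / F C0 _: fires at position(s) 13: ripivaddnpirig
2. k -> g, s -> z, t -> d / _ Z: no change
surface: ripivaddnpirig

cell KEL=gu, VEL=ak, ASPECT=vo, GRD=ki:
underlying: mi-pivad-dn-is-du
1. o -> e, u -> i / F C0 _: fires at position(s) 13: mipivaddnisdi
2. k -> g, s -> z, t -> d / _ Z: fires at position(s) 11: mipivaddnizdi
surface: mipivaddnizdi
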